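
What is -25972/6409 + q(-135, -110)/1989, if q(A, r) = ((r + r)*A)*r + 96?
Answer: -31657988/19227 ≈ -1646.5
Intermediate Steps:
q(A, r) = 96 + 2*A*r**2 (q(A, r) = ((2*r)*A)*r + 96 = (2*A*r)*r + 96 = 2*A*r**2 + 96 = 96 + 2*A*r**2)
-25972/6409 + q(-135, -110)/1989 = -25972/6409 + (96 + 2*(-135)*(-110)**2)/1989 = -25972*1/6409 + (96 + 2*(-135)*12100)*(1/1989) = -25972/6409 + (96 - 3267000)*(1/1989) = -25972/6409 - 3266904*1/1989 = -25972/6409 - 1088968/663 = -31657988/19227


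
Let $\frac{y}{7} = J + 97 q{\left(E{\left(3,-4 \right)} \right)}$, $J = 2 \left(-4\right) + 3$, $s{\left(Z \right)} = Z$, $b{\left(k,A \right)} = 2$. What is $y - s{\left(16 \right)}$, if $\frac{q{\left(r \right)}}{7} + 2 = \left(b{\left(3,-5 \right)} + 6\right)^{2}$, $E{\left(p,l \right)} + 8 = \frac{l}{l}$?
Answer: $294635$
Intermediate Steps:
$E{\left(p,l \right)} = -7$ ($E{\left(p,l \right)} = -8 + \frac{l}{l} = -8 + 1 = -7$)
$q{\left(r \right)} = 434$ ($q{\left(r \right)} = -14 + 7 \left(2 + 6\right)^{2} = -14 + 7 \cdot 8^{2} = -14 + 7 \cdot 64 = -14 + 448 = 434$)
$J = -5$ ($J = -8 + 3 = -5$)
$y = 294651$ ($y = 7 \left(-5 + 97 \cdot 434\right) = 7 \left(-5 + 42098\right) = 7 \cdot 42093 = 294651$)
$y - s{\left(16 \right)} = 294651 - 16 = 294635$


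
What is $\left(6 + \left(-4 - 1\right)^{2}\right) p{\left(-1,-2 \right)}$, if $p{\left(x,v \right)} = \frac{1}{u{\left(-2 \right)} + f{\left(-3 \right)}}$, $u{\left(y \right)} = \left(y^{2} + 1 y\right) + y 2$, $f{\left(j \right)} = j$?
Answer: $- \frac{31}{5} \approx -6.2$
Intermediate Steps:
$u{\left(y \right)} = y^{2} + 3 y$ ($u{\left(y \right)} = \left(y^{2} + y\right) + 2 y = \left(y + y^{2}\right) + 2 y = y^{2} + 3 y$)
$p{\left(x,v \right)} = - \frac{1}{5}$ ($p{\left(x,v \right)} = \frac{1}{- 2 \left(3 - 2\right) - 3} = \frac{1}{\left(-2\right) 1 - 3} = \frac{1}{-2 - 3} = \frac{1}{-5} = - \frac{1}{5}$)
$\left(6 + \left(-4 - 1\right)^{2}\right) p{\left(-1,-2 \right)} = \left(6 + \left(-4 - 1\right)^{2}\right) \left(- \frac{1}{5}\right) = \left(6 + \left(-5\right)^{2}\right) \left(- \frac{1}{5}\right) = \left(6 + 25\right) \left(- \frac{1}{5}\right) = 31 \left(- \frac{1}{5}\right) = - \frac{31}{5}$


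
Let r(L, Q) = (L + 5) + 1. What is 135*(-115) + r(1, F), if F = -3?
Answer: -15518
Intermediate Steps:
r(L, Q) = 6 + L (r(L, Q) = (5 + L) + 1 = 6 + L)
135*(-115) + r(1, F) = 135*(-115) + (6 + 1) = -15525 + 7 = -15518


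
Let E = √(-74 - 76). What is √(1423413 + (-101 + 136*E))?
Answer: 2*√(355828 + 170*I*√6) ≈ 1193.0 + 0.69808*I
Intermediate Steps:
E = 5*I*√6 (E = √(-150) = 5*I*√6 ≈ 12.247*I)
√(1423413 + (-101 + 136*E)) = √(1423413 + (-101 + 136*(5*I*√6))) = √(1423413 + (-101 + 680*I*√6)) = √(1423312 + 680*I*√6)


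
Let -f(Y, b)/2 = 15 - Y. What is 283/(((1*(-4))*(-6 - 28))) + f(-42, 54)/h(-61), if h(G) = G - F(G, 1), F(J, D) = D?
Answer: 16525/4216 ≈ 3.9196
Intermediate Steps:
f(Y, b) = -30 + 2*Y (f(Y, b) = -2*(15 - Y) = -30 + 2*Y)
h(G) = -1 + G (h(G) = G - 1*1 = G - 1 = -1 + G)
283/(((1*(-4))*(-6 - 28))) + f(-42, 54)/h(-61) = 283/(((1*(-4))*(-6 - 28))) + (-30 + 2*(-42))/(-1 - 61) = 283/((-4*(-34))) + (-30 - 84)/(-62) = 283/136 - 114*(-1/62) = 283*(1/136) + 57/31 = 283/136 + 57/31 = 16525/4216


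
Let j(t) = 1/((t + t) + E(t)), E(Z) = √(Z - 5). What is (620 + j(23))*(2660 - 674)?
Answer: 1291700358/1049 - 2979*√2/1049 ≈ 1.2314e+6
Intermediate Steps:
E(Z) = √(-5 + Z)
j(t) = 1/(√(-5 + t) + 2*t) (j(t) = 1/((t + t) + √(-5 + t)) = 1/(2*t + √(-5 + t)) = 1/(√(-5 + t) + 2*t))
(620 + j(23))*(2660 - 674) = (620 + 1/(√(-5 + 23) + 2*23))*(2660 - 674) = (620 + 1/(√18 + 46))*1986 = (620 + 1/(3*√2 + 46))*1986 = (620 + 1/(46 + 3*√2))*1986 = 1231320 + 1986/(46 + 3*√2)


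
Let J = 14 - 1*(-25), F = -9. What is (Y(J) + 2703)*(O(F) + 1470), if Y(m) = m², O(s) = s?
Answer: 6171264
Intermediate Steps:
J = 39 (J = 14 + 25 = 39)
(Y(J) + 2703)*(O(F) + 1470) = (39² + 2703)*(-9 + 1470) = (1521 + 2703)*1461 = 4224*1461 = 6171264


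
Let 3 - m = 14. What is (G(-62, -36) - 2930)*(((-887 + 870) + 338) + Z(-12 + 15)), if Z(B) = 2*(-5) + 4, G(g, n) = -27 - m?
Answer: -927990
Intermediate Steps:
m = -11 (m = 3 - 1*14 = 3 - 14 = -11)
G(g, n) = -16 (G(g, n) = -27 - 1*(-11) = -27 + 11 = -16)
Z(B) = -6 (Z(B) = -10 + 4 = -6)
(G(-62, -36) - 2930)*(((-887 + 870) + 338) + Z(-12 + 15)) = (-16 - 2930)*(((-887 + 870) + 338) - 6) = -2946*((-17 + 338) - 6) = -2946*(321 - 6) = -2946*315 = -927990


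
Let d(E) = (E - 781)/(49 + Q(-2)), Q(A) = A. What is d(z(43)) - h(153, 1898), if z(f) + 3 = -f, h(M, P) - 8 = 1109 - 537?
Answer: -28087/47 ≈ -597.60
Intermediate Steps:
h(M, P) = 580 (h(M, P) = 8 + (1109 - 537) = 8 + 572 = 580)
z(f) = -3 - f
d(E) = -781/47 + E/47 (d(E) = (E - 781)/(49 - 2) = (-781 + E)/47 = (-781 + E)*(1/47) = -781/47 + E/47)
d(z(43)) - h(153, 1898) = (-781/47 + (-3 - 1*43)/47) - 1*580 = (-781/47 + (-3 - 43)/47) - 580 = (-781/47 + (1/47)*(-46)) - 580 = (-781/47 - 46/47) - 580 = -827/47 - 580 = -28087/47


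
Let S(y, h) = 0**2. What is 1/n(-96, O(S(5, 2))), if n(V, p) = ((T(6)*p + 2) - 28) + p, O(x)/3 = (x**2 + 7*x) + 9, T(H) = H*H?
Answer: 1/973 ≈ 0.0010277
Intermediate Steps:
S(y, h) = 0
T(H) = H**2
O(x) = 27 + 3*x**2 + 21*x (O(x) = 3*((x**2 + 7*x) + 9) = 3*(9 + x**2 + 7*x) = 27 + 3*x**2 + 21*x)
n(V, p) = -26 + 37*p (n(V, p) = ((6**2*p + 2) - 28) + p = ((36*p + 2) - 28) + p = ((2 + 36*p) - 28) + p = (-26 + 36*p) + p = -26 + 37*p)
1/n(-96, O(S(5, 2))) = 1/(-26 + 37*(27 + 3*0**2 + 21*0)) = 1/(-26 + 37*(27 + 3*0 + 0)) = 1/(-26 + 37*(27 + 0 + 0)) = 1/(-26 + 37*27) = 1/(-26 + 999) = 1/973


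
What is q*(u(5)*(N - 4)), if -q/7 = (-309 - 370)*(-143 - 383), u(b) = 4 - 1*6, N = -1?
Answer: -25000780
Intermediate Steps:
u(b) = -2 (u(b) = 4 - 6 = -2)
q = -2500078 (q = -7*(-309 - 370)*(-143 - 383) = -(-4753)*(-526) = -7*357154 = -2500078)
q*(u(5)*(N - 4)) = -(-5000156)*(-1 - 4) = -(-5000156)*(-5) = -2500078*10 = -25000780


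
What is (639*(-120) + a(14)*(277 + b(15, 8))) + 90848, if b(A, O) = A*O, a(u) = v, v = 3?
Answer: 15359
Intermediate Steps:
a(u) = 3
(639*(-120) + a(14)*(277 + b(15, 8))) + 90848 = (639*(-120) + 3*(277 + 15*8)) + 90848 = (-76680 + 3*(277 + 120)) + 90848 = (-76680 + 3*397) + 90848 = (-76680 + 1191) + 90848 = -75489 + 90848 = 15359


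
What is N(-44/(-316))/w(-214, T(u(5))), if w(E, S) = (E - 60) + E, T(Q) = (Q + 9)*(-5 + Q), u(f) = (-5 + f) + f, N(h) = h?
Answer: -11/38552 ≈ -0.00028533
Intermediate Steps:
u(f) = -5 + 2*f
T(Q) = (-5 + Q)*(9 + Q) (T(Q) = (9 + Q)*(-5 + Q) = (-5 + Q)*(9 + Q))
w(E, S) = -60 + 2*E (w(E, S) = (-60 + E) + E = -60 + 2*E)
N(-44/(-316))/w(-214, T(u(5))) = (-44/(-316))/(-60 + 2*(-214)) = (-44*(-1/316))/(-60 - 428) = (11/79)/(-488) = (11/79)*(-1/488) = -11/38552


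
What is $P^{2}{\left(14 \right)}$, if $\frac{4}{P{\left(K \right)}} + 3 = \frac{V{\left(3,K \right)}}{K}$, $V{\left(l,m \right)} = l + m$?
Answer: $\frac{3136}{625} \approx 5.0176$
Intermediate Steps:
$P{\left(K \right)} = \frac{4}{-3 + \frac{3 + K}{K}}$
$P^{2}{\left(14 \right)} = \left(\left(-4\right) 14 \frac{1}{-3 + 2 \cdot 14}\right)^{2} = \left(\left(-4\right) 14 \frac{1}{-3 + 28}\right)^{2} = \left(\left(-4\right) 14 \cdot \frac{1}{25}\right)^{2} = \left(- \frac{56}{25}\right)^{2} = \frac{3136}{625}$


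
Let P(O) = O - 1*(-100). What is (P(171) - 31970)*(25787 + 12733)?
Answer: -1221045480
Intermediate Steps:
P(O) = 100 + O (P(O) = O + 100 = 100 + O)
(P(171) - 31970)*(25787 + 12733) = ((100 + 171) - 31970)*(25787 + 12733) = (271 - 31970)*38520 = -31699*38520 = -1221045480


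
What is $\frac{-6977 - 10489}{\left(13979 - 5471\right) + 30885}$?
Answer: $- \frac{5822}{13131} \approx -0.44338$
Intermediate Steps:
$\frac{-6977 - 10489}{\left(13979 - 5471\right) + 30885} = - \frac{17466}{8508 + 30885} = - \frac{17466}{39393} = \left(-17466\right) \frac{1}{39393} = - \frac{5822}{13131}$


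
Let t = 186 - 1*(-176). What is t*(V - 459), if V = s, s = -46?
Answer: -182810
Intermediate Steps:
t = 362 (t = 186 + 176 = 362)
V = -46
t*(V - 459) = 362*(-46 - 459) = 362*(-505) = -182810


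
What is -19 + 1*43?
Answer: 24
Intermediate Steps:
-19 + 1*43 = -19 + 43 = 24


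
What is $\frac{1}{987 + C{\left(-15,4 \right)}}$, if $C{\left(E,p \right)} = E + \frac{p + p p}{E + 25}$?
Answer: $\frac{1}{974} \approx 0.0010267$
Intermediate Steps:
$C{\left(E,p \right)} = E + \frac{p + p^{2}}{25 + E}$
$\frac{1}{987 + C{\left(-15,4 \right)}} = \frac{1}{987 + \frac{4 + \left(-15\right)^{2} + 4^{2} + 25 \left(-15\right)}{25 - 15}} = \frac{1}{987 + \frac{4 + 225 + 16 - 375}{10}} = \frac{1}{987 + \frac{1}{10} \left(-130\right)} = \frac{1}{987 - 13} = \frac{1}{974}$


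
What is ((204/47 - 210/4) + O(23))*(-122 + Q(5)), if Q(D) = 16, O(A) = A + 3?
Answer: 110399/47 ≈ 2348.9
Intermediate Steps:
O(A) = 3 + A
((204/47 - 210/4) + O(23))*(-122 + Q(5)) = ((204/47 - 210/4) + (3 + 23))*(-122 + 16) = ((204*(1/47) - 210*1/4) + 26)*(-106) = ((204/47 - 105/2) + 26)*(-106) = (-4527/94 + 26)*(-106) = -2083/94*(-106) = 110399/47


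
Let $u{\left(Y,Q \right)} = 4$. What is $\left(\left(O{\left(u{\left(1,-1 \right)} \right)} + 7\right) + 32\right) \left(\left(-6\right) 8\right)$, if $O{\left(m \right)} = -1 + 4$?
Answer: $-2016$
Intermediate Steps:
$O{\left(m \right)} = 3$
$\left(\left(O{\left(u{\left(1,-1 \right)} \right)} + 7\right) + 32\right) \left(\left(-6\right) 8\right) = \left(\left(3 + 7\right) + 32\right) \left(\left(-6\right) 8\right) = \left(10 + 32\right) \left(-48\right) = 42 \left(-48\right) = -2016$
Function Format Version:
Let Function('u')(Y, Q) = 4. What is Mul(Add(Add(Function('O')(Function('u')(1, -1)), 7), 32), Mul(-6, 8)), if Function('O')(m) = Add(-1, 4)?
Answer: -2016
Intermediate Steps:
Function('O')(m) = 3
Mul(Add(Add(Function('O')(Function('u')(1, -1)), 7), 32), Mul(-6, 8)) = Mul(Add(Add(3, 7), 32), Mul(-6, 8)) = Mul(Add(10, 32), -48) = Mul(42, -48) = -2016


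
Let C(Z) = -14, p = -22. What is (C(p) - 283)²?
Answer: 88209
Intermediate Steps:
(C(p) - 283)² = (-14 - 283)² = (-297)² = 88209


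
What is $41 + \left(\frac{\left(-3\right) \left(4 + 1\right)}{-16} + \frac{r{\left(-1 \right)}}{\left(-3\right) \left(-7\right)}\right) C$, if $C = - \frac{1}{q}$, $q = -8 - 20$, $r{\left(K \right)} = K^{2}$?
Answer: $\frac{386059}{9408} \approx 41.035$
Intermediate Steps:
$q = -28$ ($q = -8 - 20 = -28$)
$C = \frac{1}{28}$ ($C = - \frac{1}{-28} = \left(-1\right) \left(- \frac{1}{28}\right) = \frac{1}{28} \approx 0.035714$)
$41 + \left(\frac{\left(-3\right) \left(4 + 1\right)}{-16} + \frac{r{\left(-1 \right)}}{\left(-3\right) \left(-7\right)}\right) C = 41 + \left(\frac{\left(-3\right) \left(4 + 1\right)}{-16} + \frac{\left(-1\right)^{2}}{\left(-3\right) \left(-7\right)}\right) \frac{1}{28} = 41 + \left(\left(-3\right) 5 \left(- \frac{1}{16}\right) + 1 \cdot \frac{1}{21}\right) \frac{1}{28} = 41 + \left(\left(-15\right) \left(- \frac{1}{16}\right) + 1 \cdot \frac{1}{21}\right) \frac{1}{28} = 41 + \left(\frac{15}{16} + \frac{1}{21}\right) \frac{1}{28} = 41 + \frac{331}{336} \cdot \frac{1}{28} = 41 + \frac{331}{9408} = \frac{386059}{9408}$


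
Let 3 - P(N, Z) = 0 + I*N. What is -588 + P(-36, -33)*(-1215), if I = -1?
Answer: 39507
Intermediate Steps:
P(N, Z) = 3 + N (P(N, Z) = 3 - (0 - N) = 3 - (-1)*N = 3 + N)
-588 + P(-36, -33)*(-1215) = -588 + (3 - 36)*(-1215) = -588 - 33*(-1215) = -588 + 40095 = 39507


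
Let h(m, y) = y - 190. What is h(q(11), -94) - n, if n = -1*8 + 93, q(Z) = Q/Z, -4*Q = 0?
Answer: -369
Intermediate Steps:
Q = 0 (Q = -1/4*0 = 0)
q(Z) = 0 (q(Z) = 0/Z = 0)
h(m, y) = -190 + y
n = 85 (n = -8 + 93 = 85)
h(q(11), -94) - n = (-190 - 94) - 1*85 = -284 - 85 = -369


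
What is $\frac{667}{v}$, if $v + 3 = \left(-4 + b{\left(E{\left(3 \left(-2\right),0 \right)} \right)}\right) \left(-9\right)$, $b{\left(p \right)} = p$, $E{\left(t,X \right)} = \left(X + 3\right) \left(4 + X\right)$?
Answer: $- \frac{667}{75} \approx -8.8933$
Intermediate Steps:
$E{\left(t,X \right)} = \left(3 + X\right) \left(4 + X\right)$
$v = -75$ ($v = -3 + \left(-4 + \left(12 + 0^{2} + 7 \cdot 0\right)\right) \left(-9\right) = -3 + \left(-4 + \left(12 + 0 + 0\right)\right) \left(-9\right) = -3 + \left(-4 + 12\right) \left(-9\right) = -3 + 8 \left(-9\right) = -3 - 72 = -75$)
$\frac{667}{v} = \frac{667}{-75} = 667 \left(- \frac{1}{75}\right) = - \frac{667}{75}$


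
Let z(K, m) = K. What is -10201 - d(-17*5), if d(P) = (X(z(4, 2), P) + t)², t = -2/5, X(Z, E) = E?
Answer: -437354/25 ≈ -17494.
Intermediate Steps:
t = -⅖ (t = -2*⅕ = -⅖ ≈ -0.40000)
d(P) = (-⅖ + P)² (d(P) = (P - ⅖)² = (-⅖ + P)²)
-10201 - d(-17*5) = -10201 - (-2 + 5*(-17*5))²/25 = -10201 - (-2 + 5*(-85))²/25 = -10201 - (-2 - 425)²/25 = -10201 - (-427)²/25 = -10201 - 182329/25 = -437354/25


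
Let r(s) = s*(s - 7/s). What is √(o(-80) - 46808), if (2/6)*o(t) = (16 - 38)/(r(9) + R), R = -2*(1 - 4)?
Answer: I*√18723530/20 ≈ 216.35*I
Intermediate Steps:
R = 6 (R = -2*(-3) = 6)
o(t) = -33/40 (o(t) = 3*((16 - 38)/((-7 + 9²) + 6)) = 3*(-22/((-7 + 81) + 6)) = 3*(-22/(74 + 6)) = 3*(-22/80) = 3*(-22*1/80) = 3*(-11/40) = -33/40)
√(o(-80) - 46808) = √(-33/40 - 46808) = √(-1872353/40) = I*√18723530/20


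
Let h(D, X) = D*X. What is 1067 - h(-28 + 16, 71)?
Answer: 1919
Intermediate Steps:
1067 - h(-28 + 16, 71) = 1067 - (-28 + 16)*71 = 1067 - (-12)*71 = 1067 - 1*(-852) = 1067 + 852 = 1919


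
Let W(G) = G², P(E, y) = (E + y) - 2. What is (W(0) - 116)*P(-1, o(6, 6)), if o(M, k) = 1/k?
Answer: 986/3 ≈ 328.67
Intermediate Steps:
P(E, y) = -2 + E + y
(W(0) - 116)*P(-1, o(6, 6)) = (0² - 116)*(-2 - 1 + 1/6) = (0 - 116)*(-2 - 1 + ⅙) = -116*(-17/6) = 986/3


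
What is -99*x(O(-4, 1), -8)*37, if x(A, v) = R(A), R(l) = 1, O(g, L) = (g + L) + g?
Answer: -3663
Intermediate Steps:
O(g, L) = L + 2*g (O(g, L) = (L + g) + g = L + 2*g)
x(A, v) = 1
-99*x(O(-4, 1), -8)*37 = -99*1*37 = -99*37 = -3663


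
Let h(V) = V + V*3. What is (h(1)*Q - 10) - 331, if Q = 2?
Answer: -333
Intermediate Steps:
h(V) = 4*V (h(V) = V + 3*V = 4*V)
(h(1)*Q - 10) - 331 = ((4*1)*2 - 10) - 331 = (4*2 - 10) - 331 = (8 - 10) - 331 = -2 - 331 = -333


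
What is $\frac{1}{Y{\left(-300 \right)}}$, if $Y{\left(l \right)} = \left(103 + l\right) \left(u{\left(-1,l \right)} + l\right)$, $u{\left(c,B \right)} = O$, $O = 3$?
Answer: $\frac{1}{58509} \approx 1.7091 \cdot 10^{-5}$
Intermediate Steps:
$u{\left(c,B \right)} = 3$
$Y{\left(l \right)} = \left(3 + l\right) \left(103 + l\right)$ ($Y{\left(l \right)} = \left(103 + l\right) \left(3 + l\right) = \left(3 + l\right) \left(103 + l\right)$)
$\frac{1}{Y{\left(-300 \right)}} = \frac{1}{309 + \left(-300\right)^{2} + 106 \left(-300\right)} = \frac{1}{309 + 90000 - 31800} = \frac{1}{58509}$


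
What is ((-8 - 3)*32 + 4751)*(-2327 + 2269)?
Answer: -255142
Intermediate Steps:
((-8 - 3)*32 + 4751)*(-2327 + 2269) = (-11*32 + 4751)*(-58) = (-352 + 4751)*(-58) = 4399*(-58) = -255142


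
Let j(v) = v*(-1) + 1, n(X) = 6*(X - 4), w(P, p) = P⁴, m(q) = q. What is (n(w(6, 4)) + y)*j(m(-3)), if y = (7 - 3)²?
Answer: 31072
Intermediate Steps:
y = 16 (y = 4² = 16)
n(X) = -24 + 6*X (n(X) = 6*(-4 + X) = -24 + 6*X)
j(v) = 1 - v (j(v) = -v + 1 = 1 - v)
(n(w(6, 4)) + y)*j(m(-3)) = ((-24 + 6*6⁴) + 16)*(1 - 1*(-3)) = ((-24 + 6*1296) + 16)*(1 + 3) = ((-24 + 7776) + 16)*4 = (7752 + 16)*4 = 7768*4 = 31072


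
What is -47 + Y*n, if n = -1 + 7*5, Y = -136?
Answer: -4671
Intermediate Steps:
n = 34 (n = -1 + 35 = 34)
-47 + Y*n = -47 - 136*34 = -47 - 4624 = -4671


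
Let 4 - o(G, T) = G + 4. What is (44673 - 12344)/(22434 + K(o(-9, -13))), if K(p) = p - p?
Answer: 32329/22434 ≈ 1.4411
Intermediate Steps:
o(G, T) = -G (o(G, T) = 4 - (G + 4) = 4 - (4 + G) = 4 + (-4 - G) = -G)
K(p) = 0
(44673 - 12344)/(22434 + K(o(-9, -13))) = (44673 - 12344)/(22434 + 0) = 32329/22434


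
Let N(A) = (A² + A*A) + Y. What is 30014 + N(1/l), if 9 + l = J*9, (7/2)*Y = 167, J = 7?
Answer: 306809863/10206 ≈ 30062.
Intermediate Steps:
Y = 334/7 (Y = (2/7)*167 = 334/7 ≈ 47.714)
l = 54 (l = -9 + 7*9 = -9 + 63 = 54)
N(A) = 334/7 + 2*A² (N(A) = (A² + A*A) + 334/7 = (A² + A²) + 334/7 = 2*A² + 334/7 = 334/7 + 2*A²)
30014 + N(1/l) = 30014 + (334/7 + 2*(1/54)²) = 30014 + (334/7 + 2*(1/2916)) = 30014 + (334/7 + 1/1458) = 30014 + 486979/10206 = 306809863/10206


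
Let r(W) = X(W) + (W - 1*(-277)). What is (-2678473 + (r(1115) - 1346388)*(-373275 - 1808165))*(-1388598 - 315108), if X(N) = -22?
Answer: -4998798434633778582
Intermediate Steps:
r(W) = 255 + W (r(W) = -22 + (W - 1*(-277)) = -22 + (W + 277) = -22 + (277 + W) = 255 + W)
(-2678473 + (r(1115) - 1346388)*(-373275 - 1808165))*(-1388598 - 315108) = (-2678473 + ((255 + 1115) - 1346388)*(-373275 - 1808165))*(-1388598 - 315108) = (-2678473 + (1370 - 1346388)*(-2181440))*(-1703706) = (-2678473 - 1345018*(-2181440))*(-1703706) = (-2678473 + 2934076065920)*(-1703706) = 2934073387447*(-1703706) = -4998798434633778582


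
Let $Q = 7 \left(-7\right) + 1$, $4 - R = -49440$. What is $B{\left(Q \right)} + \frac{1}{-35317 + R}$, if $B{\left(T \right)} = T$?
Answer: $- \frac{678095}{14127} \approx -48.0$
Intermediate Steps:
$R = 49444$ ($R = 4 - -49440 = 4 + 49440 = 49444$)
$Q = -48$ ($Q = -49 + 1 = -48$)
$B{\left(Q \right)} + \frac{1}{-35317 + R} = -48 + \frac{1}{-35317 + 49444} = -48 + \frac{1}{14127} = - \frac{678095}{14127}$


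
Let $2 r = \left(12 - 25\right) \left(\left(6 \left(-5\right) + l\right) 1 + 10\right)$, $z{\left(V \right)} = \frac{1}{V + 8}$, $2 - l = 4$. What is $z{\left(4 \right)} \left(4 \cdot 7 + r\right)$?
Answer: $\frac{57}{4} \approx 14.25$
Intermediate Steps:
$l = -2$ ($l = 2 - 4 = -2$)
$z{\left(V \right)} = \frac{1}{8 + V}$
$r = 143$ ($r = \frac{\left(12 - 25\right) \left(\left(6 \left(-5\right) - 2\right) 1 + 10\right)}{2} = \frac{\left(-13\right) \left(\left(-30 - 2\right) 1 + 10\right)}{2} = \frac{\left(-13\right) \left(\left(-32\right) 1 + 10\right)}{2} = \frac{\left(-13\right) \left(-32 + 10\right)}{2} = \frac{\left(-13\right) \left(-22\right)}{2} = \frac{1}{2} \cdot 286 = 143$)
$z{\left(4 \right)} \left(4 \cdot 7 + r\right) = \frac{4 \cdot 7 + 143}{8 + 4} = \frac{28 + 143}{12} = \frac{1}{12} \cdot 171 = \frac{57}{4}$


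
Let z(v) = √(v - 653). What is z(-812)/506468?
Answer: I*√1465/506468 ≈ 7.5573e-5*I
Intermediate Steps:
z(v) = √(-653 + v)
z(-812)/506468 = √(-653 - 812)/506468 = √(-1465)*(1/506468) = (I*√1465)*(1/506468) = I*√1465/506468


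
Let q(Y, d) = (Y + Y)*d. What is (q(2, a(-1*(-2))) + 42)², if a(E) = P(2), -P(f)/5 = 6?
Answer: 6084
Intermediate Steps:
P(f) = -30 (P(f) = -5*6 = -30)
a(E) = -30
q(Y, d) = 2*Y*d (q(Y, d) = (2*Y)*d = 2*Y*d)
(q(2, a(-1*(-2))) + 42)² = (2*2*(-30) + 42)² = (-120 + 42)² = (-78)² = 6084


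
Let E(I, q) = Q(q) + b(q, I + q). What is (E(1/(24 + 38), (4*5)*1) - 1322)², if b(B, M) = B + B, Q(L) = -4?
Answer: 1653796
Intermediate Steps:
b(B, M) = 2*B
E(I, q) = -4 + 2*q
(E(1/(24 + 38), (4*5)*1) - 1322)² = ((-4 + 2*((4*5)*1)) - 1322)² = ((-4 + 2*(20*1)) - 1322)² = ((-4 + 2*20) - 1322)² = ((-4 + 40) - 1322)² = (36 - 1322)² = (-1286)² = 1653796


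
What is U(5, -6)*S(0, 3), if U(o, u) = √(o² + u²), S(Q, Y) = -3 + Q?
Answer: -3*√61 ≈ -23.431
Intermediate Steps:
U(5, -6)*S(0, 3) = √(5² + (-6)²)*(-3 + 0) = √(25 + 36)*(-3) = √61*(-3) = -3*√61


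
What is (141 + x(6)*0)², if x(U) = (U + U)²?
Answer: 19881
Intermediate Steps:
x(U) = 4*U² (x(U) = (2*U)² = 4*U²)
(141 + x(6)*0)² = (141 + (4*6²)*0)² = (141 + (4*36)*0)² = (141 + 144*0)² = (141 + 0)² = 141² = 19881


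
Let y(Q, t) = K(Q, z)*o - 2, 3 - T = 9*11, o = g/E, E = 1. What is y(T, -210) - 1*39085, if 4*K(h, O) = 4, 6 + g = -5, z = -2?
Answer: -39098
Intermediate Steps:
g = -11 (g = -6 - 5 = -11)
K(h, O) = 1 (K(h, O) = (¼)*4 = 1)
o = -11 (o = -11/1 = -11*1 = -11)
T = -96 (T = 3 - 9*11 = 3 - 1*99 = 3 - 99 = -96)
y(Q, t) = -13 (y(Q, t) = 1*(-11) - 2 = -11 - 2 = -13)
y(T, -210) - 1*39085 = -13 - 1*39085 = -13 - 39085 = -39098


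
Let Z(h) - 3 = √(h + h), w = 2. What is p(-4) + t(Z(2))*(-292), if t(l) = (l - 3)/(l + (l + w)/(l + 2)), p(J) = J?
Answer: -304/3 ≈ -101.33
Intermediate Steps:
Z(h) = 3 + √2*√h (Z(h) = 3 + √(h + h) = 3 + √(2*h) = 3 + √2*√h)
t(l) = (-3 + l)/(1 + l) (t(l) = (l - 3)/(l + (l + 2)/(l + 2)) = (-3 + l)/(l + (2 + l)/(2 + l)) = (-3 + l)/(l + 1) = (-3 + l)/(1 + l))
p(-4) + t(Z(2))*(-292) = -4 + ((-3 + (3 + √2*√2))/(1 + (3 + √2*√2)))*(-292) = -4 + ((-3 + (3 + 2))/(1 + (3 + 2)))*(-292) = -4 + ((-3 + 5)/(1 + 5))*(-292) = -4 + (2/6)*(-292) = -4 + ((⅙)*2)*(-292) = -4 + (⅓)*(-292) = -4 - 292/3 = -304/3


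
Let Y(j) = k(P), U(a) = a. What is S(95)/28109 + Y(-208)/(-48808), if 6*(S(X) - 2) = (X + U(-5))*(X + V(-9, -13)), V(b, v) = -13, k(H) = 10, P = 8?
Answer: 29925183/685972036 ≈ 0.043625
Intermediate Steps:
S(X) = 2 + (-13 + X)*(-5 + X)/6 (S(X) = 2 + ((X - 5)*(X - 13))/6 = 2 + ((-5 + X)*(-13 + X))/6 = 2 + ((-13 + X)*(-5 + X))/6 = 2 + (-13 + X)*(-5 + X)/6)
Y(j) = 10
S(95)/28109 + Y(-208)/(-48808) = (77/6 - 3*95 + (⅙)*95²)/28109 + 10/(-48808) = (77/6 - 285 + (⅙)*9025)*(1/28109) + 10*(-1/48808) = (77/6 - 285 + 9025/6)*(1/28109) - 5/24404 = 1232*(1/28109) - 5/24404 = 1232/28109 - 5/24404 = 29925183/685972036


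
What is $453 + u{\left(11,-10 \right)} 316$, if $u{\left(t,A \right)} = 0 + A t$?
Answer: $-34307$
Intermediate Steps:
$u{\left(t,A \right)} = A t$
$453 + u{\left(11,-10 \right)} 316 = 453 + \left(-10\right) 11 \cdot 316 = 453 - 34760 = -34307$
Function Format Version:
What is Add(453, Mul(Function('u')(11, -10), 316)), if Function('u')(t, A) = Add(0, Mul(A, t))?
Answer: -34307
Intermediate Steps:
Function('u')(t, A) = Mul(A, t)
Add(453, Mul(Function('u')(11, -10), 316)) = Add(453, Mul(Mul(-10, 11), 316)) = Add(453, Mul(-110, 316)) = Add(453, -34760) = -34307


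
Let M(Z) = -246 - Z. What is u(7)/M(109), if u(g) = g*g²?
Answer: -343/355 ≈ -0.96620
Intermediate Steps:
u(g) = g³
u(7)/M(109) = 7³/(-246 - 1*109) = 343/(-246 - 109) = 343/(-355) = 343*(-1/355) = -343/355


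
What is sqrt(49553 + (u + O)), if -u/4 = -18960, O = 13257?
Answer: 5*sqrt(5546) ≈ 372.36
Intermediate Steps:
u = 75840 (u = -4*(-18960) = 75840)
sqrt(49553 + (u + O)) = sqrt(49553 + (75840 + 13257)) = sqrt(49553 + 89097) = sqrt(138650) = 5*sqrt(5546)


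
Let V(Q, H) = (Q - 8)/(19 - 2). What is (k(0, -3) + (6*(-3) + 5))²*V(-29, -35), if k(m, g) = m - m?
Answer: -6253/17 ≈ -367.82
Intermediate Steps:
k(m, g) = 0
V(Q, H) = -8/17 + Q/17 (V(Q, H) = (-8 + Q)/17 = (-8 + Q)*(1/17) = -8/17 + Q/17)
(k(0, -3) + (6*(-3) + 5))²*V(-29, -35) = (0 + (6*(-3) + 5))²*(-8/17 + (1/17)*(-29)) = (0 + (-18 + 5))²*(-8/17 - 29/17) = (0 - 13)²*(-37/17) = (-13)²*(-37/17) = 169*(-37/17) = -6253/17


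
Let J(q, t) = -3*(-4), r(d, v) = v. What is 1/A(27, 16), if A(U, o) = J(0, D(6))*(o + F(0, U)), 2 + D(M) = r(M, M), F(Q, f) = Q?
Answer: 1/192 ≈ 0.0052083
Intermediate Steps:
D(M) = -2 + M
J(q, t) = 12
A(U, o) = 12*o (A(U, o) = 12*(o + 0) = 12*o)
1/A(27, 16) = 1/(12*16) = 1/192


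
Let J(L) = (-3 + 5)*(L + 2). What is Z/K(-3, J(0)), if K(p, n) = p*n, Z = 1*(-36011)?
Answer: 36011/12 ≈ 3000.9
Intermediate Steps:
Z = -36011
J(L) = 4 + 2*L (J(L) = 2*(2 + L) = 4 + 2*L)
K(p, n) = n*p
Z/K(-3, J(0)) = -36011*(-1/(3*(4 + 2*0))) = -36011*(-1/(3*(4 + 0))) = -36011/(4*(-3)) = -36011/(-12) = -36011*(-1/12) = 36011/12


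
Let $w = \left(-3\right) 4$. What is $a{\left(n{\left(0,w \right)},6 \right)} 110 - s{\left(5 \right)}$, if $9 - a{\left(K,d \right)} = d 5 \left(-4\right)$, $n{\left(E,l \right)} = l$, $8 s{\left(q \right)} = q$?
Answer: $\frac{113515}{8} \approx 14189.0$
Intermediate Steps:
$w = -12$
$s{\left(q \right)} = \frac{q}{8}$
$a{\left(K,d \right)} = 9 + 20 d$ ($a{\left(K,d \right)} = 9 - d 5 \left(-4\right) = 9 - 5 d \left(-4\right) = 9 - - 20 d = 9 + 20 d$)
$a{\left(n{\left(0,w \right)},6 \right)} 110 - s{\left(5 \right)} = \left(9 + 20 \cdot 6\right) 110 - \frac{1}{8} \cdot 5 = \left(9 + 120\right) 110 - \frac{5}{8} = 129 \cdot 110 - \frac{5}{8} = 14190 - \frac{5}{8} = \frac{113515}{8}$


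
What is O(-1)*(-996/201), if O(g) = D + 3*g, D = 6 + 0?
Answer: -996/67 ≈ -14.866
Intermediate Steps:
D = 6
O(g) = 6 + 3*g
O(-1)*(-996/201) = (6 + 3*(-1))*(-996/201) = (6 - 3)*(-996*1/201) = 3*(-332/67) = -996/67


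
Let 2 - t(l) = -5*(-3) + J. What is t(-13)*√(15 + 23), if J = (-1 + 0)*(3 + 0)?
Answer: -10*√38 ≈ -61.644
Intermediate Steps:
J = -3 (J = -1*3 = -3)
t(l) = -10 (t(l) = 2 - (-5*(-3) - 3) = 2 - (15 - 3) = 2 - 1*12 = 2 - 12 = -10)
t(-13)*√(15 + 23) = -10*√(15 + 23) = -10*√38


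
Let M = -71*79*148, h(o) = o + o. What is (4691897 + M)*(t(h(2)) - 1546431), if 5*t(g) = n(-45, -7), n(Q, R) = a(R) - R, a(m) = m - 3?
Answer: -5971955427774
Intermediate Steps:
h(o) = 2*o
a(m) = -3 + m
M = -830132 (M = -5609*148 = -830132)
n(Q, R) = -3 (n(Q, R) = (-3 + R) - R = -3)
t(g) = -⅗ (t(g) = (⅕)*(-3) = -⅗)
(4691897 + M)*(t(h(2)) - 1546431) = (4691897 - 830132)*(-⅗ - 1546431) = 3861765*(-7732158/5) = -5971955427774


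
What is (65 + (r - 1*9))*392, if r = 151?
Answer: 81144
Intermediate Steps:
(65 + (r - 1*9))*392 = (65 + (151 - 1*9))*392 = (65 + (151 - 9))*392 = (65 + 142)*392 = 207*392 = 81144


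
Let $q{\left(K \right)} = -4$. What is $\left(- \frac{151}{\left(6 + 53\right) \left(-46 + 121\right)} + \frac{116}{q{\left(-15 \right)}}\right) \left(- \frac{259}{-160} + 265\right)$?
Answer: $- \frac{1370164421}{177000} \approx -7741.0$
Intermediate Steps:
$\left(- \frac{151}{\left(6 + 53\right) \left(-46 + 121\right)} + \frac{116}{q{\left(-15 \right)}}\right) \left(- \frac{259}{-160} + 265\right) = \left(- \frac{151}{\left(6 + 53\right) \left(-46 + 121\right)} + \frac{116}{-4}\right) \left(- \frac{259}{-160} + 265\right) = \left(- \frac{151}{59 \cdot 75} + 116 \left(- \frac{1}{4}\right)\right) \left(\left(-259\right) \left(- \frac{1}{160}\right) + 265\right) = \left(- \frac{151}{4425} - 29\right) \left(\frac{259}{160} + 265\right) = \left(\left(-151\right) \frac{1}{4425} - 29\right) \frac{42659}{160} = \left(- \frac{151}{4425} - 29\right) \frac{42659}{160} = \left(- \frac{128476}{4425}\right) \frac{42659}{160} = - \frac{1370164421}{177000}$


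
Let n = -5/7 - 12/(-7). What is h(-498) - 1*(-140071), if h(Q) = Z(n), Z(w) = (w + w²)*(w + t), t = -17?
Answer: 140039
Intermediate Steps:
n = 1 (n = -5*⅐ - 12*(-⅐) = -5/7 + 12/7 = 1)
Z(w) = (-17 + w)*(w + w²) (Z(w) = (w + w²)*(w - 17) = (w + w²)*(-17 + w) = (-17 + w)*(w + w²))
h(Q) = -32 (h(Q) = 1*(-17 + 1² - 16*1) = 1*(-17 + 1 - 16) = 1*(-32) = -32)
h(-498) - 1*(-140071) = -32 - 1*(-140071) = -32 + 140071 = 140039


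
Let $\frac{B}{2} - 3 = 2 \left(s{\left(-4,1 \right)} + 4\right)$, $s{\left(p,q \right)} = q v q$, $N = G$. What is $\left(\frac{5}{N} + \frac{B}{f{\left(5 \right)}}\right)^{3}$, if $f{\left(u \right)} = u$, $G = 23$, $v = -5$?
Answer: $\frac{357911}{1520875} \approx 0.23533$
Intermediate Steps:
$N = 23$
$s{\left(p,q \right)} = - 5 q^{2}$ ($s{\left(p,q \right)} = q \left(-5\right) q = - 5 q q = - 5 q^{2}$)
$B = 2$ ($B = 6 + 2 \cdot 2 \left(- 5 \cdot 1^{2} + 4\right) = 6 + 2 \cdot 2 \left(\left(-5\right) 1 + 4\right) = 6 + 2 \cdot 2 \left(-5 + 4\right) = 6 + 2 \cdot 2 \left(-1\right) = 6 + 2 \left(-2\right) = 6 - 4 = 2$)
$\left(\frac{5}{N} + \frac{B}{f{\left(5 \right)}}\right)^{3} = \left(\frac{5}{23} + \frac{2}{5}\right)^{3} = \left(\frac{71}{115}\right)^{3} = \frac{357911}{1520875}$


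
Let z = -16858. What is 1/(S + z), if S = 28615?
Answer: 1/11757 ≈ 8.5056e-5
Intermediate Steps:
1/(S + z) = 1/(28615 - 16858) = 1/11757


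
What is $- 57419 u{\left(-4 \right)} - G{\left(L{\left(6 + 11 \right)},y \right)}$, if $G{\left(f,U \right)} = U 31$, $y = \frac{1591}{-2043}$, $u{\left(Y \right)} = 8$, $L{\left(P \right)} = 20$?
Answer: $- \frac{938406815}{2043} \approx -4.5933 \cdot 10^{5}$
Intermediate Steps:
$y = - \frac{1591}{2043}$ ($y = 1591 \left(- \frac{1}{2043}\right) = - \frac{1591}{2043} \approx -0.77876$)
$G{\left(f,U \right)} = 31 U$
$- 57419 u{\left(-4 \right)} - G{\left(L{\left(6 + 11 \right)},y \right)} = \left(-57419\right) 8 - 31 \left(- \frac{1591}{2043}\right) = -459352 - - \frac{49321}{2043} = -459352 + \frac{49321}{2043} = - \frac{938406815}{2043}$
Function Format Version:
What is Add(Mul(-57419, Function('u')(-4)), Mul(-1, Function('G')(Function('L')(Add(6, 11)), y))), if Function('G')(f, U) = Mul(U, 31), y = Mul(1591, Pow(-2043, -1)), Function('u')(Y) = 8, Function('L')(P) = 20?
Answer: Rational(-938406815, 2043) ≈ -4.5933e+5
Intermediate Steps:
y = Rational(-1591, 2043) (y = Mul(1591, Rational(-1, 2043)) = Rational(-1591, 2043) ≈ -0.77876)
Function('G')(f, U) = Mul(31, U)
Add(Mul(-57419, Function('u')(-4)), Mul(-1, Function('G')(Function('L')(Add(6, 11)), y))) = Add(Mul(-57419, 8), Mul(-1, Mul(31, Rational(-1591, 2043)))) = Add(-459352, Mul(-1, Rational(-49321, 2043))) = Add(-459352, Rational(49321, 2043)) = Rational(-938406815, 2043)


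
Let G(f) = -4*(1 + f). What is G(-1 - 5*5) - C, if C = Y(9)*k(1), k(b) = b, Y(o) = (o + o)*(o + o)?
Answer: -224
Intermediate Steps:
Y(o) = 4*o² (Y(o) = (2*o)*(2*o) = 4*o²)
G(f) = -4 - 4*f
C = 324 (C = (4*9²)*1 = (4*81)*1 = 324*1 = 324)
G(-1 - 5*5) - C = (-4 - 4*(-1 - 5*5)) - 1*324 = (-4 - 4*(-1 - 25)) - 324 = (-4 - 4*(-26)) - 324 = (-4 + 104) - 324 = 100 - 324 = -224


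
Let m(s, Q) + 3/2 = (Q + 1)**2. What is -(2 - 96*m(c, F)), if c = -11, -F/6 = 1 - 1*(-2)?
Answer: 27598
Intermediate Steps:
F = -18 (F = -6*(1 - 1*(-2)) = -6*(1 + 2) = -6*3 = -18)
m(s, Q) = -3/2 + (1 + Q)**2 (m(s, Q) = -3/2 + (Q + 1)**2 = -3/2 + (1 + Q)**2)
-(2 - 96*m(c, F)) = -(2 - 96*(-3/2 + (1 - 18)**2)) = -(2 - 96*(-3/2 + (-17)**2)) = -(2 - 96*(-3/2 + 289)) = -(2 - 96*575/2) = -(2 - 27600) = -1*(-27598) = 27598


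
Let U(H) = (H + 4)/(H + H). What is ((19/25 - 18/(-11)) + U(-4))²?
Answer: 434281/75625 ≈ 5.7426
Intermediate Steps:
U(H) = (4 + H)/(2*H) (U(H) = (4 + H)/((2*H)) = (4 + H)*(1/(2*H)) = (4 + H)/(2*H))
((19/25 - 18/(-11)) + U(-4))² = ((19/25 - 18/(-11)) + (½)*(4 - 4)/(-4))² = ((19*(1/25) - 18*(-1/11)) + (½)*(-¼)*0)² = ((19/25 + 18/11) + 0)² = (659/275 + 0)² = (659/275)² = 434281/75625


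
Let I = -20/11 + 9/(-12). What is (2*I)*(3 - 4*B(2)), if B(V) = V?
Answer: 565/22 ≈ 25.682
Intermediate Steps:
I = -113/44 (I = -20*1/11 + 9*(-1/12) = -20/11 - ¾ = -113/44 ≈ -2.5682)
(2*I)*(3 - 4*B(2)) = (2*(-113/44))*(3 - 4*2) = -113*(3 - 8)/22 = -113/22*(-5) = 565/22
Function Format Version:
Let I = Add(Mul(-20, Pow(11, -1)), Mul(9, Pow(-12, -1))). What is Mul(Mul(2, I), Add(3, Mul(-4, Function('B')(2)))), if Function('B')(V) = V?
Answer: Rational(565, 22) ≈ 25.682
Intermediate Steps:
I = Rational(-113, 44) (I = Add(Mul(-20, Rational(1, 11)), Mul(9, Rational(-1, 12))) = Add(Rational(-20, 11), Rational(-3, 4)) = Rational(-113, 44) ≈ -2.5682)
Mul(Mul(2, I), Add(3, Mul(-4, Function('B')(2)))) = Mul(Mul(2, Rational(-113, 44)), Add(3, Mul(-4, 2))) = Mul(Rational(-113, 22), Add(3, -8)) = Mul(Rational(-113, 22), -5) = Rational(565, 22)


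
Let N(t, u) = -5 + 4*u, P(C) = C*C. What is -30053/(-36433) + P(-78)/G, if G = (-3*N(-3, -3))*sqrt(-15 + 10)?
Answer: 30053/36433 - 2028*I*sqrt(5)/85 ≈ 0.82488 - 53.35*I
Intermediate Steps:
P(C) = C**2
G = 51*I*sqrt(5) (G = (-3*(-5 + 4*(-3)))*sqrt(-15 + 10) = (-3*(-5 - 12))*sqrt(-5) = (-3*(-17))*(I*sqrt(5)) = 51*(I*sqrt(5)) = 51*I*sqrt(5) ≈ 114.04*I)
-30053/(-36433) + P(-78)/G = -30053/(-36433) + (-78)**2/((51*I*sqrt(5))) = -30053*(-1/36433) + 6084*(-I*sqrt(5)/255) = 30053/36433 - 2028*I*sqrt(5)/85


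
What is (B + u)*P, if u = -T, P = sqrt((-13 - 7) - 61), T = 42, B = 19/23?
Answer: -8523*I/23 ≈ -370.57*I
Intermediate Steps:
B = 19/23 (B = 19*(1/23) = 19/23 ≈ 0.82609)
P = 9*I (P = sqrt(-20 - 61) = sqrt(-81) = 9*I ≈ 9.0*I)
u = -42 (u = -1*42 = -42)
(B + u)*P = (19/23 - 42)*(9*I) = -8523*I/23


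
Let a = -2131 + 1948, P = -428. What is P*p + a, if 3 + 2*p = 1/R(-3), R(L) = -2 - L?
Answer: 245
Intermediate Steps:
a = -183
p = -1 (p = -3/2 + 1/(2*(-2 - 1*(-3))) = -3/2 + 1/(2*(-2 + 3)) = -3/2 + (1/2)/1 = -3/2 + (1/2)*1 = -3/2 + 1/2 = -1)
P*p + a = -428*(-1) - 183 = 428 - 183 = 245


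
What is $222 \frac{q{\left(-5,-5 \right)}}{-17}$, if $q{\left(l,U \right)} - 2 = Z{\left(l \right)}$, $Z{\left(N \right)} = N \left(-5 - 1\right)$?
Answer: $- \frac{7104}{17} \approx -417.88$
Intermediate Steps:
$Z{\left(N \right)} = - 6 N$ ($Z{\left(N \right)} = N \left(-6\right) = - 6 N$)
$q{\left(l,U \right)} = 2 - 6 l$
$222 \frac{q{\left(-5,-5 \right)}}{-17} = 222 \frac{2 - -30}{-17} = 222 \left(2 + 30\right) \left(- \frac{1}{17}\right) = 222 \cdot 32 \left(- \frac{1}{17}\right) = 222 \left(- \frac{32}{17}\right) = - \frac{7104}{17}$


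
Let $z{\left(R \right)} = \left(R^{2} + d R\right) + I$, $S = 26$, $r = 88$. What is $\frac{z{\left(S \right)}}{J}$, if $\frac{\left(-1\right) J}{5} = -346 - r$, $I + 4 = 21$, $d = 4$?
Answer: $\frac{797}{2170} \approx 0.36728$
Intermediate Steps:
$I = 17$ ($I = -4 + 21 = 17$)
$J = 2170$ ($J = - 5 \left(-346 - 88\right) = \left(-5\right) \left(-434\right) = 2170$)
$z{\left(R \right)} = 17 + R^{2} + 4 R$ ($z{\left(R \right)} = \left(R^{2} + 4 R\right) + 17 = 17 + R^{2} + 4 R$)
$\frac{z{\left(S \right)}}{J} = \frac{17 + 26^{2} + 4 \cdot 26}{2170} = \left(17 + 676 + 104\right) \frac{1}{2170} = 797 \cdot \frac{1}{2170} = \frac{797}{2170}$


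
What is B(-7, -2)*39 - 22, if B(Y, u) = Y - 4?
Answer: -451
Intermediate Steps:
B(Y, u) = -4 + Y
B(-7, -2)*39 - 22 = (-4 - 7)*39 - 22 = -11*39 - 22 = -429 - 22 = -451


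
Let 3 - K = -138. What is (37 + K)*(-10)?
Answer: -1780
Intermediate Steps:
K = 141 (K = 3 - 1*(-138) = 3 + 138 = 141)
(37 + K)*(-10) = (37 + 141)*(-10) = 178*(-10) = -1780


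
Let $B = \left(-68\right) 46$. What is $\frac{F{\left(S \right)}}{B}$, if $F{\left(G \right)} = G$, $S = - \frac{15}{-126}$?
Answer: $- \frac{5}{131376} \approx -3.8059 \cdot 10^{-5}$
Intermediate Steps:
$S = \frac{5}{42}$ ($S = \left(-15\right) \left(- \frac{1}{126}\right) = \frac{5}{42} \approx 0.11905$)
$B = -3128$
$\frac{F{\left(S \right)}}{B} = \frac{5}{42 \left(-3128\right)} = \frac{5}{42} \left(- \frac{1}{3128}\right) = - \frac{5}{131376}$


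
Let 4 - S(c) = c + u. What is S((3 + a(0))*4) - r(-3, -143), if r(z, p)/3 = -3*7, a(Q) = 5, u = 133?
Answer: -98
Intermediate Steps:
S(c) = -129 - c (S(c) = 4 - (c + 133) = 4 - (133 + c) = 4 + (-133 - c) = -129 - c)
r(z, p) = -63 (r(z, p) = 3*(-3*7) = 3*(-21) = -63)
S((3 + a(0))*4) - r(-3, -143) = (-129 - (3 + 5)*4) - 1*(-63) = (-129 - 8*4) + 63 = (-129 - 1*32) + 63 = (-129 - 32) + 63 = -161 + 63 = -98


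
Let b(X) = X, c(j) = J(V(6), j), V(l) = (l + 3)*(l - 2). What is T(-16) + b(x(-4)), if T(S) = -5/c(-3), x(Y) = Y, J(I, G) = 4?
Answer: -21/4 ≈ -5.2500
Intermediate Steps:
V(l) = (-2 + l)*(3 + l) (V(l) = (3 + l)*(-2 + l) = (-2 + l)*(3 + l))
c(j) = 4
T(S) = -5/4
T(-16) + b(x(-4)) = -5/4 - 4 = -21/4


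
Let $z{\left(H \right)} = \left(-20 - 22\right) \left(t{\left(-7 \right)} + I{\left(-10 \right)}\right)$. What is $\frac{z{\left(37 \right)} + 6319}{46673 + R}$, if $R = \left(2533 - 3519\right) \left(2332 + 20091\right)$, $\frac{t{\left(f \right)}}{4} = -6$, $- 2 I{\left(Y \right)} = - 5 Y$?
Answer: $- \frac{8377}{22062405} \approx -0.0003797$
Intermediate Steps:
$I{\left(Y \right)} = \frac{5 Y}{2}$ ($I{\left(Y \right)} = - \frac{\left(-5\right) Y}{2} = \frac{5 Y}{2}$)
$t{\left(f \right)} = -24$ ($t{\left(f \right)} = 4 \left(-6\right) = -24$)
$z{\left(H \right)} = 2058$ ($z{\left(H \right)} = \left(-20 - 22\right) \left(-24 + \frac{5}{2} \left(-10\right)\right) = - 42 \left(-24 - 25\right) = \left(-42\right) \left(-49\right) = 2058$)
$R = -22109078$ ($R = \left(-986\right) 22423 = -22109078$)
$\frac{z{\left(37 \right)} + 6319}{46673 + R} = \frac{2058 + 6319}{46673 - 22109078} = \frac{8377}{-22062405} = 8377 \left(- \frac{1}{22062405}\right) = - \frac{8377}{22062405}$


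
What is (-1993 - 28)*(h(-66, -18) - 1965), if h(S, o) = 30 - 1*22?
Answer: 3955097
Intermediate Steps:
h(S, o) = 8 (h(S, o) = 30 - 22 = 8)
(-1993 - 28)*(h(-66, -18) - 1965) = (-1993 - 28)*(8 - 1965) = -2021*(-1957) = 3955097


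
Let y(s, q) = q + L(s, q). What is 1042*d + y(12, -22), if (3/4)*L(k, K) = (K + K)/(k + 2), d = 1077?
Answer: 23566364/21 ≈ 1.1222e+6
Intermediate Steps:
L(k, K) = 8*K/(3*(2 + k)) (L(k, K) = 4*((K + K)/(k + 2))/3 = 4*((2*K)/(2 + k))/3 = 4*(2*K/(2 + k))/3 = 8*K/(3*(2 + k)))
y(s, q) = q + 8*q/(3*(2 + s))
1042*d + y(12, -22) = 1042*1077 + (⅓)*(-22)*(14 + 3*12)/(2 + 12) = 1122234 + (⅓)*(-22)*(14 + 36)/14 = 1122234 + (⅓)*(-22)*(1/14)*50 = 1122234 - 550/21 = 23566364/21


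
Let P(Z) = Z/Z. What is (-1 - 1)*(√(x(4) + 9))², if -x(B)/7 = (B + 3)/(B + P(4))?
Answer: 8/5 ≈ 1.6000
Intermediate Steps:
P(Z) = 1
x(B) = -7*(3 + B)/(1 + B) (x(B) = -7*(B + 3)/(B + 1) = -7*(3 + B)/(1 + B))
(-1 - 1)*(√(x(4) + 9))² = (-1 - 1)*(√(7*(-3 - 1*4)/(1 + 4) + 9))² = -2*(√(7*(-3 - 4)/5 + 9))² = -2*(√(7*(⅕)*(-7) + 9))² = -2*(√(-49/5 + 9))² = -2*(√(-⅘))² = -2*(2*I*√5/5)² = -2*(-⅘) = 8/5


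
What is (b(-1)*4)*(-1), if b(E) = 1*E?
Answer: 4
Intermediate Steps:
b(E) = E
(b(-1)*4)*(-1) = -1*4*(-1) = -4*(-1) = 4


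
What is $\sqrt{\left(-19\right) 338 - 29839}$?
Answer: $3 i \sqrt{4029} \approx 190.42 i$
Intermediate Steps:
$\sqrt{\left(-19\right) 338 - 29839} = \sqrt{-6422 - 29839} = \sqrt{-36261} = 3 i \sqrt{4029}$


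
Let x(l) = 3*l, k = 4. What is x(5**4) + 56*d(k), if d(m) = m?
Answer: 2099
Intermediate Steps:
x(5**4) + 56*d(k) = 3*5**4 + 56*4 = 3*625 + 224 = 1875 + 224 = 2099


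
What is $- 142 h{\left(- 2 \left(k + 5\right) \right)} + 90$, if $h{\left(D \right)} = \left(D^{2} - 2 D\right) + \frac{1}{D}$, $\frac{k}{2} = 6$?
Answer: $- \frac{2953135}{17} \approx -1.7371 \cdot 10^{5}$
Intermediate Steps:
$k = 12$ ($k = 2 \cdot 6 = 12$)
$h{\left(D \right)} = \frac{1}{D} + D^{2} - 2 D$
$- 142 h{\left(- 2 \left(k + 5\right) \right)} + 90 = - 142 \frac{1 + \left(- 2 \left(12 + 5\right)\right)^{2} \left(-2 - 2 \left(12 + 5\right)\right)}{\left(-2\right) \left(12 + 5\right)} + 90 = - 142 \frac{1 + \left(\left(-2\right) 17\right)^{2} \left(-2 - 34\right)}{\left(-2\right) 17} + 90 = - 142 \frac{1 + \left(-34\right)^{2} \left(-2 - 34\right)}{-34} + 90 = - 142 \left(- \frac{1 + 1156 \left(-36\right)}{34}\right) + 90 = - 142 \left(- \frac{1 - 41616}{34}\right) + 90 = - 142 \left(\left(- \frac{1}{34}\right) \left(-41615\right)\right) + 90 = \left(-142\right) \frac{41615}{34} + 90 = - \frac{2954665}{17} + 90 = - \frac{2953135}{17}$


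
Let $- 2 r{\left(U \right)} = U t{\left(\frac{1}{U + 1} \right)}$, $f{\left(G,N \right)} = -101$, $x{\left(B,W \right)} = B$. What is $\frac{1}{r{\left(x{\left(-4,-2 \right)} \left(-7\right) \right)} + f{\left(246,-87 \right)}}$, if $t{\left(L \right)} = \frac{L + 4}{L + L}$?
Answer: $- \frac{1}{920} \approx -0.001087$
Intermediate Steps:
$t{\left(L \right)} = \frac{4 + L}{2 L}$
$r{\left(U \right)} = - \frac{U \left(1 + U\right) \left(4 + \frac{1}{1 + U}\right)}{4}$ ($r{\left(U \right)} = - \frac{U \frac{4 + \frac{1}{U + 1}}{2 \frac{1}{U + 1}}}{2} = - \frac{U \frac{4 + \frac{1}{1 + U}}{2 \frac{1}{1 + U}}}{2} = - \frac{U \frac{\left(1 + U\right) \left(4 + \frac{1}{1 + U}\right)}{2}}{2} = - \frac{\frac{1}{2} U \left(1 + U\right) \left(4 + \frac{1}{1 + U}\right)}{2} = - \frac{U \left(1 + U\right) \left(4 + \frac{1}{1 + U}\right)}{4}$)
$\frac{1}{r{\left(x{\left(-4,-2 \right)} \left(-7\right) \right)} + f{\left(246,-87 \right)}} = \frac{1}{- \frac{\left(-4\right) \left(-7\right) \left(5 + 4 \left(\left(-4\right) \left(-7\right)\right)\right)}{4} - 101} = \frac{1}{\left(- \frac{1}{4}\right) 28 \left(5 + 4 \cdot 28\right) - 101} = \frac{1}{\left(- \frac{1}{4}\right) 28 \left(5 + 112\right) - 101} = \frac{1}{\left(- \frac{1}{4}\right) 28 \cdot 117 - 101} = \frac{1}{-819 - 101} = \frac{1}{-920} = - \frac{1}{920}$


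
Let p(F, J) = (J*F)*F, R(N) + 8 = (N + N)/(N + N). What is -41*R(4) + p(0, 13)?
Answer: 287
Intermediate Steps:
R(N) = -7 (R(N) = -8 + (N + N)/(N + N) = -8 + (2*N)/((2*N)) = -8 + (2*N)*(1/(2*N)) = -8 + 1 = -7)
p(F, J) = J*F² (p(F, J) = (F*J)*F = J*F²)
-41*R(4) + p(0, 13) = -41*(-7) + 13*0² = 287 + 13*0 = 287 + 0 = 287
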